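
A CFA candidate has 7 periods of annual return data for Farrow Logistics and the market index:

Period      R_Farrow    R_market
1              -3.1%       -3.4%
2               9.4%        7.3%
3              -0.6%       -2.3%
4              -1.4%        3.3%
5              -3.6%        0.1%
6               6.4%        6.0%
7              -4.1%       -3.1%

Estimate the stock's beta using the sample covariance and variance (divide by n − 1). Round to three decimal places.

Mean R_i = (-3.1 + 9.4 − 0.6 − 1.4 − 3.6 + 6.4 − 4.1) / 7 = 0.4286%
Mean R_m = (-3.4 + 7.3 − 2.3 + 3.3 + 0.1 + 6.0 − 3.1) / 7 = 1.1286%
Σ(R_i − R̄_i)(R_m − R̄_m) = 123.2843  ⇒  Cov = 123.2843 / 6 = 20.5474
Σ(R_m − R̄_m)² = 117.7343  ⇒  Var(R_m) = 117.7343 / 6 = 19.6224
β = Cov / Var(R_m) = 20.5474 / 19.6224 = 1.0471

1.047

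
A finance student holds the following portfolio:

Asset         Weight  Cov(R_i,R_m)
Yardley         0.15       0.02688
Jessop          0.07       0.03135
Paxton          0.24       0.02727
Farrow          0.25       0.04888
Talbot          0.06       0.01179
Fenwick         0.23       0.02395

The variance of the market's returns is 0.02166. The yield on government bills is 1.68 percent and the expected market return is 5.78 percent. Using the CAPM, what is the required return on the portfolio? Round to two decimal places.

7.59%

β_Yardley = 0.02688 / 0.02166 = 1.2410
β_Jessop = 0.03135 / 0.02166 = 1.4474
β_Paxton = 0.02727 / 0.02166 = 1.2590
β_Farrow = 0.04888 / 0.02166 = 2.2567
β_Talbot = 0.01179 / 0.02166 = 0.5443
β_Fenwick = 0.02395 / 0.02166 = 1.1057
β_P = Σ w_i β_i = 0.15×1.2410 + 0.07×1.4474 + 0.24×1.2590 + 0.25×2.2567 + 0.06×0.5443 + 0.23×1.1057 = 1.4408
MRP = 5.78% − 1.68% = 4.10%
E(R_P) = R_f + β_P × MRP = 1.68% + 1.4408 × 4.10% = 7.59%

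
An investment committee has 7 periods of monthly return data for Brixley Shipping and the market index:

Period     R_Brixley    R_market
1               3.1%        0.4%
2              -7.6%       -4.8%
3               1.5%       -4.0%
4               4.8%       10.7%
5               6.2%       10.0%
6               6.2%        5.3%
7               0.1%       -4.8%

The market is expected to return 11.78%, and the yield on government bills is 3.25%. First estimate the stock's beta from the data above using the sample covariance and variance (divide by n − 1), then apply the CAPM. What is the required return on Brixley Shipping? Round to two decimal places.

7.84%

Mean R_i = (3.1 − 7.6 + 1.5 + 4.8 + 6.2 + 6.2 + 0.1) / 7 = 2.0429%
Mean R_m = (0.4 − 4.8 − 4.0 + 10.7 + 10.0 + 5.3 − 4.8) / 7 = 1.8286%
Σ(R_i − R̄_i)(R_m − R̄_m) = 151.3114  ⇒  Cov = 151.3114 / 6 = 25.2186
Σ(R_m − R̄_m)² = 281.4143  ⇒  Var(R_m) = 281.4143 / 6 = 46.9024
β = Cov / Var(R_m) = 25.2186 / 46.9024 = 0.5377
MRP = 11.78% − 3.25% = 8.53%
E(R) = R_f + β × MRP = 3.25% + 0.5377 × 8.53% = 7.84%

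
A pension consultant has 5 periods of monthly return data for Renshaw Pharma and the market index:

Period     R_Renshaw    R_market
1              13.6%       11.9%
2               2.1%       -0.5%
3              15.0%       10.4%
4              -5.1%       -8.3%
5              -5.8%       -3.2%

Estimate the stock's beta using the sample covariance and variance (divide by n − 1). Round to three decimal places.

Mean R_i = (13.6 + 2.1 + 15.0 − 5.1 − 5.8) / 5 = 3.9600%
Mean R_m = (11.9 − 0.5 + 10.4 − 8.3 − 3.2) / 5 = 2.0600%
Σ(R_i − R̄_i)(R_m − R̄_m) = 336.8920  ⇒  Cov = 336.8920 / 4 = 84.2230
Σ(R_m − R̄_m)² = 307.9320  ⇒  Var(R_m) = 307.9320 / 4 = 76.9830
β = Cov / Var(R_m) = 84.2230 / 76.9830 = 1.0940

1.094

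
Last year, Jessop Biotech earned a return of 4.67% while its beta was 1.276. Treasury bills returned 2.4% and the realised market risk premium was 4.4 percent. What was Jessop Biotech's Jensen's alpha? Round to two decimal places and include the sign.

-3.34%

CAPM benchmark = R_f + β(R_m − R_f) = 2.4% + 1.276 × 4.4% = 8.0144%
α = actual − benchmark = 4.67% − 8.0144% = -3.34%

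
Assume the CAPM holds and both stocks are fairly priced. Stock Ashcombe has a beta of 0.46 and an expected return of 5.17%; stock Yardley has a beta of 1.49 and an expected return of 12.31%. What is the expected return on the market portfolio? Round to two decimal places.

8.91%

Both satisfy E(R) = R_f + β·MRP, so the slope of the SML is
MRP = (12.31% − 5.17%) / (1.49 − 0.46) = 7.14% / 1.03 = 6.9320%
R_f = E(R_Ashcombe) − β_Ashcombe·MRP = 5.17% − 0.46 × 6.9320% = 1.9813%
E(R_m) = R_f + MRP = 1.9813% + 6.9320% = 8.91%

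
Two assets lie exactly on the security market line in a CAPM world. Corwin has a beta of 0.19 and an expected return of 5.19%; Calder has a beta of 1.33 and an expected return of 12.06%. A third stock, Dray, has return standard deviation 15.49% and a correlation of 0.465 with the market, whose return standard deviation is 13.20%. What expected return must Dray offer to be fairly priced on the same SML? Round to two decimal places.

MRP = (12.06% − 5.19%) / (1.33 − 0.19) = 6.0263%
R_f = 5.19% − 0.19 × 6.0263% = 4.0450%
β_Dray = ρ·σ_i/σ_m = 0.465 × 15.49 / 13.20 = 0.5457
E(R_Dray) = R_f + β × MRP = 4.0450% + 0.5457 × 6.0263% = 7.33%

7.33%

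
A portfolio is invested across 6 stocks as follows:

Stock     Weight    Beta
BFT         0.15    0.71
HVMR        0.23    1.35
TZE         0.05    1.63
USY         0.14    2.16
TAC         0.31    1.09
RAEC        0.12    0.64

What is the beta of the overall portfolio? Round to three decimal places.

β_P = Σ w_i β_i = 0.15×0.71 + 0.23×1.35 + 0.05×1.63 + 0.14×2.16 + 0.31×1.09 + 0.12×0.64 = 1.2156

1.216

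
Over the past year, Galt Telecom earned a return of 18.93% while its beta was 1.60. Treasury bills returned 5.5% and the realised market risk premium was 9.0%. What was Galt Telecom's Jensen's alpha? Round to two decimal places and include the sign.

-0.97%

CAPM benchmark = R_f + β(R_m − R_f) = 5.5% + 1.60 × 9.0% = 19.9000%
α = actual − benchmark = 18.93% − 19.9000% = -0.97%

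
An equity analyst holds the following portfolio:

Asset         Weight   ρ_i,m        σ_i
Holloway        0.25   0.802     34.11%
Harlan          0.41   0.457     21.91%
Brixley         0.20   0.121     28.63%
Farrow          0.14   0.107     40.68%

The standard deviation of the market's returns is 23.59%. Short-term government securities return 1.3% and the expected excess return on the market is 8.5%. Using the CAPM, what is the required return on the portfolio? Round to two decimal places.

β_Holloway = 0.802 × 34.11% / 23.59% = 1.1597
β_Harlan = 0.457 × 21.91% / 23.59% = 0.4245
β_Brixley = 0.121 × 28.63% / 23.59% = 0.1469
β_Farrow = 0.107 × 40.68% / 23.59% = 0.1845
β_P = Σ w_i β_i = 0.25×1.1597 + 0.41×0.4245 + 0.20×0.1469 + 0.14×0.1845 = 0.5192
E(R_P) = R_f + β_P × MRP = 1.3% + 0.5192 × 8.5% = 5.71%

5.71%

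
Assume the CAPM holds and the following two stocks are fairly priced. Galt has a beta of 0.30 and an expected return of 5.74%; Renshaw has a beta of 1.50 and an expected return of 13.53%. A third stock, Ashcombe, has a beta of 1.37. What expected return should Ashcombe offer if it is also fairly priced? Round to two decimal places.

MRP (SML slope) = (13.53% − 5.74%) / (1.50 − 0.30) = 7.79% / 1.20 = 6.4917%
R_f (intercept) = 5.74% − 0.30 × 6.4917% = 3.7925%
E(R_Ashcombe) = R_f + β × MRP = 3.7925% + 1.37 × 6.4917% = 12.69%

12.69%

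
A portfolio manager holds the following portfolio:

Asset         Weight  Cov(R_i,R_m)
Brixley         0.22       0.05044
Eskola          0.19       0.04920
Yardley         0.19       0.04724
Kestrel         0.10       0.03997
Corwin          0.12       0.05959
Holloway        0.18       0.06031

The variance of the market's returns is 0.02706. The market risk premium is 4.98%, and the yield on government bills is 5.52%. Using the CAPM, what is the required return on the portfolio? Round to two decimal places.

β_Brixley = 0.05044 / 0.02706 = 1.8640
β_Eskola = 0.04920 / 0.02706 = 1.8182
β_Yardley = 0.04724 / 0.02706 = 1.7458
β_Kestrel = 0.03997 / 0.02706 = 1.4771
β_Corwin = 0.05959 / 0.02706 = 2.2021
β_Holloway = 0.06031 / 0.02706 = 2.2288
β_P = Σ w_i β_i = 0.22×1.8640 + 0.19×1.8182 + 0.19×1.7458 + 0.10×1.4771 + 0.12×2.2021 + 0.18×2.2288 = 1.9004
E(R_P) = R_f + β_P × MRP = 5.52% + 1.9004 × 4.98% = 14.98%

14.98%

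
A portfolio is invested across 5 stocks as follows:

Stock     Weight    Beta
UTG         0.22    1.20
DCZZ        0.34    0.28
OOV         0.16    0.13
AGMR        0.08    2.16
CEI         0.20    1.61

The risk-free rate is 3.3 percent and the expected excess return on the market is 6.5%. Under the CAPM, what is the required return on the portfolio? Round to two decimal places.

8.99%

β_P = Σ w_i β_i = 0.22×1.20 + 0.34×0.28 + 0.16×0.13 + 0.08×2.16 + 0.20×1.61 = 0.8748
E(R_P) = R_f + β_P × MRP = 3.3% + 0.8748 × 6.5% = 8.99%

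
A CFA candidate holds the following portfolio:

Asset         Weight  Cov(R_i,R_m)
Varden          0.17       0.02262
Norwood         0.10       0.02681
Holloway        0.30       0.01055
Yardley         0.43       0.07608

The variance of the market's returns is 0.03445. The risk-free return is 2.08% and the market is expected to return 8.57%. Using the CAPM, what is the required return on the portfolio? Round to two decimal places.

10.07%

β_Varden = 0.02262 / 0.03445 = 0.6566
β_Norwood = 0.02681 / 0.03445 = 0.7782
β_Holloway = 0.01055 / 0.03445 = 0.3062
β_Yardley = 0.07608 / 0.03445 = 2.2084
β_P = Σ w_i β_i = 0.17×0.6566 + 0.10×0.7782 + 0.30×0.3062 + 0.43×2.2084 = 1.2309
MRP = 8.57% − 2.08% = 6.49%
E(R_P) = R_f + β_P × MRP = 2.08% + 1.2309 × 6.49% = 10.07%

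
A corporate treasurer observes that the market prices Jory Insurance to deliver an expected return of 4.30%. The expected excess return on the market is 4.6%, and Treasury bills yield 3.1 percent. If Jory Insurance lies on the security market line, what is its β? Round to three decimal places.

0.261

β = (E(R) − R_f) / MRP = (4.30% − 3.1%) / 4.6% = 1.20% / 4.6% = 0.261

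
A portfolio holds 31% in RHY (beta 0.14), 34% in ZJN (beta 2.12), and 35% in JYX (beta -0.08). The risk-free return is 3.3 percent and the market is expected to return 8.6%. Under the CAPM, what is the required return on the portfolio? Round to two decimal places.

β_P = Σ w_i β_i = 0.31×0.14 + 0.34×2.12 + 0.35×-0.08 = 0.7362
MRP = 8.6% − 3.3% = 5.30%
E(R_P) = R_f + β_P × MRP = 3.3% + 0.7362 × 5.3% = 7.20%

7.20%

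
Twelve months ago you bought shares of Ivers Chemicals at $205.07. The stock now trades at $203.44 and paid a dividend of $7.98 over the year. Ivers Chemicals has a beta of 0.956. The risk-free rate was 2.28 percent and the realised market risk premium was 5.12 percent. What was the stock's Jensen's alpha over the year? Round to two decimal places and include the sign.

Realised HPR = (P1 + D1 − P0) / P0 = (203.44 + 7.98 − 205.07) / 205.07 = 6.35 / 205.07 = 3.0965%
CAPM required = R_f + β·MRP = 2.28% + 0.956 × 5.12% = 7.17472%
α = realised − required = 3.0965% − 7.17472% = -4.08%

-4.08%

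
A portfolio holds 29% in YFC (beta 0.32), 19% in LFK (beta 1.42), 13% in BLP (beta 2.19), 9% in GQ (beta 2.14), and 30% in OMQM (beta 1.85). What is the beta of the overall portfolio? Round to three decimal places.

1.395

β_P = Σ w_i β_i = 0.29×0.32 + 0.19×1.42 + 0.13×2.19 + 0.09×2.14 + 0.30×1.85 = 1.3949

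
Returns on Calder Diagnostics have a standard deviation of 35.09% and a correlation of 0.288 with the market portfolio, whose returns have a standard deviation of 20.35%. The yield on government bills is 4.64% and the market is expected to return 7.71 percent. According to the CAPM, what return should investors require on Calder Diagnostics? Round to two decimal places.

6.16%

β = ρ × σ_i / σ_m = 0.288 × 35.09% / 20.35% = 0.4966
MRP = 7.71% − 4.64% = 3.07%
E(R) = 4.64% + 0.4966 × 3.07% = 6.16%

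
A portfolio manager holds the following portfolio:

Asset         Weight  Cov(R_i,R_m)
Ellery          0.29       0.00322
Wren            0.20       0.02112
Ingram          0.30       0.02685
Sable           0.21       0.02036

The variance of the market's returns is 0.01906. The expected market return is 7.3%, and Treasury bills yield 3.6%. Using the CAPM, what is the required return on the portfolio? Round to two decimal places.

6.99%

β_Ellery = 0.00322 / 0.01906 = 0.1689
β_Wren = 0.02112 / 0.01906 = 1.1081
β_Ingram = 0.02685 / 0.01906 = 1.4087
β_Sable = 0.02036 / 0.01906 = 1.0682
β_P = Σ w_i β_i = 0.29×0.1689 + 0.20×1.1081 + 0.30×1.4087 + 0.21×1.0682 = 0.9175
MRP = 7.3% − 3.6% = 3.70%
E(R_P) = R_f + β_P × MRP = 3.6% + 0.9175 × 3.7% = 6.99%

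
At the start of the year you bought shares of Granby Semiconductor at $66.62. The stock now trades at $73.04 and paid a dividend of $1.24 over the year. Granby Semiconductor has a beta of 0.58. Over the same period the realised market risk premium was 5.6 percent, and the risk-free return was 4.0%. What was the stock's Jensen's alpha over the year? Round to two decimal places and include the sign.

+4.25%

Realised HPR = (P1 + D1 − P0) / P0 = (73.04 + 1.24 − 66.62) / 66.62 = 7.66 / 66.62 = 11.4980%
CAPM required = R_f + β·MRP = 4.0% + 0.58 × 5.6% = 7.2480%
α = realised − required = 11.4980% − 7.2480% = +4.25%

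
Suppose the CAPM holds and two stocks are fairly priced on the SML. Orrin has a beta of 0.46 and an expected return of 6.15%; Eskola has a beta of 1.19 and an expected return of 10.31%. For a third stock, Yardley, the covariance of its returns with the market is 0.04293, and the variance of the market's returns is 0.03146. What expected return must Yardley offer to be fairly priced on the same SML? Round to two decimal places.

11.30%

MRP = (10.31% − 6.15%) / (1.19 − 0.46) = 5.6986%
R_f = 6.15% − 0.46 × 5.6986% = 3.5286%
β_Yardley = Cov / Var(R_m) = 0.04293 / 0.03146 = 1.3646
E(R_Yardley) = R_f + β × MRP = 3.5286% + 1.3646 × 5.6986% = 11.30%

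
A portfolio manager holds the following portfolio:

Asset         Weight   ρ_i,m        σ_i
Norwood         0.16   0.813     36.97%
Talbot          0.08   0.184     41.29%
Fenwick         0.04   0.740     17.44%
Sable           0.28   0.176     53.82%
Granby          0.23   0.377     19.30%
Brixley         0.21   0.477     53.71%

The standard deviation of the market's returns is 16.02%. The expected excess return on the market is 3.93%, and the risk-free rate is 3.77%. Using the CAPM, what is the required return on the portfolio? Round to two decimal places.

β_Norwood = 0.813 × 36.97% / 16.02% = 1.8762
β_Talbot = 0.184 × 41.29% / 16.02% = 0.4742
β_Fenwick = 0.740 × 17.44% / 16.02% = 0.8056
β_Sable = 0.176 × 53.82% / 16.02% = 0.5913
β_Granby = 0.377 × 19.30% / 16.02% = 0.4542
β_Brixley = 0.477 × 53.71% / 16.02% = 1.5992
β_P = Σ w_i β_i = 0.16×1.8762 + 0.08×0.4742 + 0.04×0.8056 + 0.28×0.5913 + 0.23×0.4542 + 0.21×1.5992 = 0.9762
E(R_P) = R_f + β_P × MRP = 3.77% + 0.9762 × 3.93% = 7.61%

7.61%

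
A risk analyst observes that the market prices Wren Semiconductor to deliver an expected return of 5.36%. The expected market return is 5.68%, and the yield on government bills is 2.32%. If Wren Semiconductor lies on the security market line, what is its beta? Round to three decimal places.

MRP = 5.68% − 2.32% = 3.36%
β = (E(R) − R_f) / MRP = (5.36% − 2.32%) / 3.36% = 3.04% / 3.36% = 0.905

0.905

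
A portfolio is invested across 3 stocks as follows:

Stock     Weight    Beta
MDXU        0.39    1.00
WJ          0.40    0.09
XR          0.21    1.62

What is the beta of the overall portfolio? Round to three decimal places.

β_P = Σ w_i β_i = 0.39×1.00 + 0.40×0.09 + 0.21×1.62 = 0.7662

0.766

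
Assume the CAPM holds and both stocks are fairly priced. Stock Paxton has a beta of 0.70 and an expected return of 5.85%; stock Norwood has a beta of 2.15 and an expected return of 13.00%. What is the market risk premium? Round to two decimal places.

4.93%

Both satisfy E(R) = R_f + β·MRP, so the slope of the SML is
MRP = (13.00% − 5.85%) / (2.15 − 0.70) = 7.15% / 1.45 = 4.9310%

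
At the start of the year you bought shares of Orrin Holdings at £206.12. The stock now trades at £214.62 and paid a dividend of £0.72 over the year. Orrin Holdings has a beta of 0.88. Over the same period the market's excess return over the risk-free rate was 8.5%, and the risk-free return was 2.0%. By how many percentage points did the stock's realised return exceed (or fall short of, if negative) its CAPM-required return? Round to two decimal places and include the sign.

-5.01%

Realised HPR = (P1 + D1 − P0) / P0 = (214.62 + 0.72 − 206.12) / 206.12 = 9.22 / 206.12 = 4.4731%
CAPM required = R_f + β·MRP = 2.0% + 0.88 × 8.5% = 9.4800%
α = realised − required = 4.4731% − 9.4800% = -5.01%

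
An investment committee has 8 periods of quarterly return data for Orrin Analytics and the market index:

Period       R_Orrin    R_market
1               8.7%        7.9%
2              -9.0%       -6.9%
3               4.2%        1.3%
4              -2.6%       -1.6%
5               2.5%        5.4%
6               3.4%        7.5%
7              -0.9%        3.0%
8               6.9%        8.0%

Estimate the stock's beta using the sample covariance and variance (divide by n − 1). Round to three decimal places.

Mean R_i = (8.7 − 9.0 + 4.2 − 2.6 + 2.5 + 3.4 − 0.9 + 6.9) / 8 = 1.6500%
Mean R_m = (7.9 − 6.9 + 1.3 − 1.6 + 5.4 + 7.5 + 3.0 + 8.0) / 8 = 3.0750%
Σ(R_i − R̄_i)(R_m − R̄_m) = 191.3600  ⇒  Cov = 191.3600 / 7 = 27.3371
Σ(R_m − R̄_m)² = 197.0350  ⇒  Var(R_m) = 197.0350 / 7 = 28.1479
β = Cov / Var(R_m) = 27.3371 / 28.1479 = 0.9712

0.971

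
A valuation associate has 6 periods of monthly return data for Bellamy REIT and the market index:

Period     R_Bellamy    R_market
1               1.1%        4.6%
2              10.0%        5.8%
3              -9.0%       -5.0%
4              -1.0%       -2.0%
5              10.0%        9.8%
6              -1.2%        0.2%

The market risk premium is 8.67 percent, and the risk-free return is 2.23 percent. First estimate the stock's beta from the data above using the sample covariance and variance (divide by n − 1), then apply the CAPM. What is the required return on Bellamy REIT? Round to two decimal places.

Mean R_i = (1.1 + 10.0 − 9.0 − 1.0 + 10.0 − 1.2) / 6 = 1.6500%
Mean R_m = (4.6 + 5.8 − 5.0 − 2.0 + 9.8 + 0.2) / 6 = 2.2333%
Σ(R_i − R̄_i)(R_m − R̄_m) = 185.7100  ⇒  Cov = 185.7100 / 5 = 37.1420
Σ(R_m − R̄_m)² = 149.9533  ⇒  Var(R_m) = 149.9533 / 5 = 29.9907
β = Cov / Var(R_m) = 37.1420 / 29.9907 = 1.2385
E(R) = R_f + β × MRP = 2.23% + 1.2385 × 8.67% = 12.97%

12.97%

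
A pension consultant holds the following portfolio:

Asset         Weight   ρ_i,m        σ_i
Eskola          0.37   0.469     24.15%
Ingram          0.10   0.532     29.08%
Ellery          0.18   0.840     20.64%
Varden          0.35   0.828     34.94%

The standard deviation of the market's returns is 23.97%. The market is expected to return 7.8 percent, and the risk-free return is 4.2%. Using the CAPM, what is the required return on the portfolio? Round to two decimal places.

β_Eskola = 0.469 × 24.15% / 23.97% = 0.4725
β_Ingram = 0.532 × 29.08% / 23.97% = 0.6454
β_Ellery = 0.840 × 20.64% / 23.97% = 0.7233
β_Varden = 0.828 × 34.94% / 23.97% = 1.2069
β_P = Σ w_i β_i = 0.37×0.4725 + 0.10×0.6454 + 0.18×0.7233 + 0.35×1.2069 = 0.7920
MRP = 7.8% − 4.2% = 3.60%
E(R_P) = R_f + β_P × MRP = 4.2% + 0.7920 × 3.6% = 7.05%

7.05%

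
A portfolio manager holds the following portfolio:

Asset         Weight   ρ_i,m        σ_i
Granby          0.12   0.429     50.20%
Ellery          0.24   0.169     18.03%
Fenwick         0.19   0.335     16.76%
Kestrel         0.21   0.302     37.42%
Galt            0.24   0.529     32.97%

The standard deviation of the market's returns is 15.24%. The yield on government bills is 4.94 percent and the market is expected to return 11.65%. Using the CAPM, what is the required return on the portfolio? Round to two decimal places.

9.76%

β_Granby = 0.429 × 50.20% / 15.24% = 1.4131
β_Ellery = 0.169 × 18.03% / 15.24% = 0.1999
β_Fenwick = 0.335 × 16.76% / 15.24% = 0.3684
β_Kestrel = 0.302 × 37.42% / 15.24% = 0.7415
β_Galt = 0.529 × 32.97% / 15.24% = 1.1444
β_P = Σ w_i β_i = 0.12×1.4131 + 0.24×0.1999 + 0.19×0.3684 + 0.21×0.7415 + 0.24×1.1444 = 0.7179
MRP = 11.65% − 4.94% = 6.71%
E(R_P) = R_f + β_P × MRP = 4.94% + 0.7179 × 6.71% = 9.76%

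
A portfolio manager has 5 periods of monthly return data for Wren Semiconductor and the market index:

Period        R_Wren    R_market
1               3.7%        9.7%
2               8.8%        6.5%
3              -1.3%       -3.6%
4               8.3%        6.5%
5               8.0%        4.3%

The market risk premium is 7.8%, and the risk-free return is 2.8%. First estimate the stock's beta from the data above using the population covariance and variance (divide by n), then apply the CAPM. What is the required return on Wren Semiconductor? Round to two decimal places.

Mean R_i = (3.7 + 8.8 − 1.3 + 8.3 + 8.0) / 5 = 5.5000%
Mean R_m = (9.7 + 6.5 − 3.6 + 6.5 + 4.3) / 5 = 4.6800%
Σ(R_i − R̄_i)(R_m − R̄_m) = 57.4200  ⇒  Cov = 57.4200 / 5 = 11.4840
Σ(R_m − R̄_m)² = 100.5280  ⇒  Var(R_m) = 100.5280 / 5 = 20.1056
β = Cov / Var(R_m) = 11.4840 / 20.1056 = 0.5712
E(R) = R_f + β × MRP = 2.8% + 0.5712 × 7.8% = 7.26%

7.26%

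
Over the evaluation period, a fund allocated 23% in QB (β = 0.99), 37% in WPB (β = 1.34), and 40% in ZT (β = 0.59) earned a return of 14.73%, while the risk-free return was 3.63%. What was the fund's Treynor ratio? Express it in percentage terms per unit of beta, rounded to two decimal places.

β_P = 0.23×0.99 + 0.37×1.34 + 0.40×0.59 = 0.9595
Treynor = (R_P − R_f) / β_P = (14.73% − 3.63%) / 0.9595 = 11.10% / 0.9595 = 11.57%

11.57%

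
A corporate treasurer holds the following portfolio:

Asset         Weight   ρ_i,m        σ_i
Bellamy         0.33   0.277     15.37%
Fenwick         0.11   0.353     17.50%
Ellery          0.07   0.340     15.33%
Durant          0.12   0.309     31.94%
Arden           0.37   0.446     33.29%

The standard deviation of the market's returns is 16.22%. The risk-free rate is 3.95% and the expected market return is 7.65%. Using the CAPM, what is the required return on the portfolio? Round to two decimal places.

β_Bellamy = 0.277 × 15.37% / 16.22% = 0.2625
β_Fenwick = 0.353 × 17.50% / 16.22% = 0.3809
β_Ellery = 0.340 × 15.33% / 16.22% = 0.3213
β_Durant = 0.309 × 31.94% / 16.22% = 0.6085
β_Arden = 0.446 × 33.29% / 16.22% = 0.9154
β_P = Σ w_i β_i = 0.33×0.2625 + 0.11×0.3809 + 0.07×0.3213 + 0.12×0.6085 + 0.37×0.9154 = 0.5627
MRP = 7.65% − 3.95% = 3.70%
E(R_P) = R_f + β_P × MRP = 3.95% + 0.5627 × 3.70% = 6.03%

6.03%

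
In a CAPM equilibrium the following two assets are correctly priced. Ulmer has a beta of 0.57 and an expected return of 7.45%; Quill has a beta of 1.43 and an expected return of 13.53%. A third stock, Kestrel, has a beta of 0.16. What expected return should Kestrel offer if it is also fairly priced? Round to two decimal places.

4.55%

MRP (SML slope) = (13.53% − 7.45%) / (1.43 − 0.57) = 6.08% / 0.86 = 7.0698%
R_f (intercept) = 7.45% − 0.57 × 7.0698% = 3.4202%
E(R_Kestrel) = R_f + β × MRP = 3.4202% + 0.16 × 7.0698% = 4.55%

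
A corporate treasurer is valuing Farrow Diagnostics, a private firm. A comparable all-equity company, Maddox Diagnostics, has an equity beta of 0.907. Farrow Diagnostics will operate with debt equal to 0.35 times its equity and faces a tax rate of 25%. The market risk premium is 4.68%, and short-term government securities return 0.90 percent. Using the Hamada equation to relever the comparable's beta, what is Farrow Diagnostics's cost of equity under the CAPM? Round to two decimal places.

β_L = β_U × [1 + (1 − t)(D/E)] = 0.907 × [1 + (1 − 0.25) × 0.35]
    = 0.907 × [1 + 0.75 × 0.35] = 0.907 × 1.2625 = 1.1451
E(R) = R_f + β_L × MRP = 0.90% + 1.1451 × 4.68% = 6.26%

6.26%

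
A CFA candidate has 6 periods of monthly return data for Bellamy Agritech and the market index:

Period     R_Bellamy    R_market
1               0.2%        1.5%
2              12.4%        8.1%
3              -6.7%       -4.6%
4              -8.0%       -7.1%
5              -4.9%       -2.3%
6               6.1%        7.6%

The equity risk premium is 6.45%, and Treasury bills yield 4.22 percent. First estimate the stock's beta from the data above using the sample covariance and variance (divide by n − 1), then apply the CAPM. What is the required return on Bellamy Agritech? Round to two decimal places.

12.14%

Mean R_i = (0.2 + 12.4 − 6.7 − 8.0 − 4.9 + 6.1) / 6 = -0.1500%
Mean R_m = (1.5 + 8.1 − 4.6 − 7.1 − 2.3 + 7.6) / 6 = 0.5333%
Σ(R_i − R̄_i)(R_m − R̄_m) = 246.4700  ⇒  Cov = 246.4700 / 5 = 49.2940
Σ(R_m − R̄_m)² = 200.7733  ⇒  Var(R_m) = 200.7733 / 5 = 40.1547
β = Cov / Var(R_m) = 49.2940 / 40.1547 = 1.2276
E(R) = R_f + β × MRP = 4.22% + 1.2276 × 6.45% = 12.14%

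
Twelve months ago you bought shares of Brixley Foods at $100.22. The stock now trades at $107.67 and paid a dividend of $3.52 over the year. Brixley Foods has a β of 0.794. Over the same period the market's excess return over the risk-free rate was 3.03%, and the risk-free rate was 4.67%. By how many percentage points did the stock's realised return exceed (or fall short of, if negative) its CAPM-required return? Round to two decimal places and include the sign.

Realised HPR = (P1 + D1 − P0) / P0 = (107.67 + 3.52 − 100.22) / 100.22 = 10.97 / 100.22 = 10.9459%
CAPM required = R_f + β·MRP = 4.67% + 0.794 × 3.03% = 7.07582%
α = realised − required = 10.9459% − 7.07582% = +3.87%

+3.87%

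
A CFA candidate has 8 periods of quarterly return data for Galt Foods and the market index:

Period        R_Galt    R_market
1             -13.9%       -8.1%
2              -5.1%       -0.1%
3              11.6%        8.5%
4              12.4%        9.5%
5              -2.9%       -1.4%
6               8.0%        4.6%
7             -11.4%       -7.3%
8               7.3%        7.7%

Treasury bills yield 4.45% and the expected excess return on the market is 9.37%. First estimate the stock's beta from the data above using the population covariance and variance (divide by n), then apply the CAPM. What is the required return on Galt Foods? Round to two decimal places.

18.17%

Mean R_i = (-13.9 − 5.1 + 11.6 + 12.4 − 2.9 + 8.0 − 11.4 + 7.3) / 8 = 0.7500%
Mean R_m = (-8.1 − 0.1 + 8.5 + 9.5 − 1.4 + 4.6 − 7.3 + 7.7) / 8 = 1.6750%
Σ(R_i − R̄_i)(R_m − R̄_m) = 499.7400  ⇒  Cov = 499.7400 / 8 = 62.4675
Σ(R_m − R̄_m)² = 341.3750  ⇒  Var(R_m) = 341.3750 / 8 = 42.6719
β = Cov / Var(R_m) = 62.4675 / 42.6719 = 1.4639
E(R) = R_f + β × MRP = 4.45% + 1.4639 × 9.37% = 18.17%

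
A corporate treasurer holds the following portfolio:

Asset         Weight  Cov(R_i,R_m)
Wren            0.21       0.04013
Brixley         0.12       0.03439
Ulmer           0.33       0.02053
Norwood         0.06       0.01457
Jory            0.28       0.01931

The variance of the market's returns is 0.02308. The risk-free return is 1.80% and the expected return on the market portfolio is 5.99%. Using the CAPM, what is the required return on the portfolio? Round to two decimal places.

6.45%

β_Wren = 0.04013 / 0.02308 = 1.7387
β_Brixley = 0.03439 / 0.02308 = 1.4900
β_Ulmer = 0.02053 / 0.02308 = 0.8895
β_Norwood = 0.01457 / 0.02308 = 0.6313
β_Jory = 0.01931 / 0.02308 = 0.8367
β_P = Σ w_i β_i = 0.21×1.7387 + 0.12×1.4900 + 0.33×0.8895 + 0.06×0.6313 + 0.28×0.8367 = 1.1096
MRP = 5.99% − 1.80% = 4.19%
E(R_P) = R_f + β_P × MRP = 1.80% + 1.1096 × 4.19% = 6.45%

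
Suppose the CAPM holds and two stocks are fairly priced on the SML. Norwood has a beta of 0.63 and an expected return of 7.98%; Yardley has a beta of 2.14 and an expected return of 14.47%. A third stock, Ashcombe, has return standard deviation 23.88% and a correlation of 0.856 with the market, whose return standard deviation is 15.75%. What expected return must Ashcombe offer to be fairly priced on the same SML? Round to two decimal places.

MRP = (14.47% − 7.98%) / (2.14 − 0.63) = 4.2980%
R_f = 7.98% − 0.63 × 4.2980% = 5.2723%
β_Ashcombe = ρ·σ_i/σ_m = 0.856 × 23.88 / 15.75 = 1.2979
E(R_Ashcombe) = R_f + β × MRP = 5.2723% + 1.2979 × 4.2980% = 10.85%

10.85%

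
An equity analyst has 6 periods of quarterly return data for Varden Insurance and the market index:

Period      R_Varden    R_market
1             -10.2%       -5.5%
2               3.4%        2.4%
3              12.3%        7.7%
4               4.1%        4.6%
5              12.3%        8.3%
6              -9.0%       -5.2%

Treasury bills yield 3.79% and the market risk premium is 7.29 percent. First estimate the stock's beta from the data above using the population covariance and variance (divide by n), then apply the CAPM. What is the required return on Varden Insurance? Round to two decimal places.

Mean R_i = (-10.2 + 3.4 + 12.3 + 4.1 + 12.3 − 9.0) / 6 = 2.1500%
Mean R_m = (-5.5 + 2.4 + 7.7 + 4.6 + 8.3 − 5.2) / 6 = 2.0500%
Σ(R_i − R̄_i)(R_m − R̄_m) = 300.2750  ⇒  Cov = 300.2750 / 6 = 50.0458
Σ(R_m − R̄_m)² = 187.1750  ⇒  Var(R_m) = 187.1750 / 6 = 31.1958
β = Cov / Var(R_m) = 50.0458 / 31.1958 = 1.6042
E(R) = R_f + β × MRP = 3.79% + 1.6042 × 7.29% = 15.48%

15.48%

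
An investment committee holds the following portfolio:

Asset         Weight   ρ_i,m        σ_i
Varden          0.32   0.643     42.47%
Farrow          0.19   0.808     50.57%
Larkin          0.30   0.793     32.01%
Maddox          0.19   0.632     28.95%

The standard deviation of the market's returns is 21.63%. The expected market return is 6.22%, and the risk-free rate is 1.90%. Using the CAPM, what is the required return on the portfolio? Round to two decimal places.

β_Varden = 0.643 × 42.47% / 21.63% = 1.2625
β_Farrow = 0.808 × 50.57% / 21.63% = 1.8891
β_Larkin = 0.793 × 32.01% / 21.63% = 1.1736
β_Maddox = 0.632 × 28.95% / 21.63% = 0.8459
β_P = Σ w_i β_i = 0.32×1.2625 + 0.19×1.8891 + 0.30×1.1736 + 0.19×0.8459 = 1.2757
MRP = 6.22% − 1.90% = 4.32%
E(R_P) = R_f + β_P × MRP = 1.90% + 1.2757 × 4.32% = 7.41%

7.41%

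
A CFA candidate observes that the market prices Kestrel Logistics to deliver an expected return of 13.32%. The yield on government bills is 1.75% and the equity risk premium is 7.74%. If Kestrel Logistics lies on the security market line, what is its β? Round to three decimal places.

1.495

β = (E(R) − R_f) / MRP = (13.32% − 1.75%) / 7.74% = 11.57% / 7.74% = 1.495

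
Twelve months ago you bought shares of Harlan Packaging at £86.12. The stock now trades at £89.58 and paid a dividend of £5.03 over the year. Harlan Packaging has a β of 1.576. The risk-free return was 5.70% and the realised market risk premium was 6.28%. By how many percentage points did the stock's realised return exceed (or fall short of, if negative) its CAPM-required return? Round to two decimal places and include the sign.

Realised HPR = (P1 + D1 − P0) / P0 = (89.58 + 5.03 − 86.12) / 86.12 = 8.49 / 86.12 = 9.8583%
CAPM required = R_f + β·MRP = 5.70% + 1.576 × 6.28% = 15.59728%
α = realised − required = 9.8583% − 15.59728% = -5.74%

-5.74%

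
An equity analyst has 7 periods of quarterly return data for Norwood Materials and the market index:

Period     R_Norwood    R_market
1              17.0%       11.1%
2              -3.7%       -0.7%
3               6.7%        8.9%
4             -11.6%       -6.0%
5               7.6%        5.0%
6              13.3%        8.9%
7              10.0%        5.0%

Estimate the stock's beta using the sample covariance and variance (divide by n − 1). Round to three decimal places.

Mean R_i = (17.0 − 3.7 + 6.7 − 11.6 + 7.6 + 13.3 + 10.0) / 7 = 5.6143%
Mean R_m = (11.1 − 0.7 + 8.9 − 6.0 + 5.0 + 8.9 + 5.0) / 7 = 4.6000%
Σ(R_i − R̄_i)(R_m − R̄_m) = 346.1100  ⇒  Cov = 346.1100 / 6 = 57.6850
Σ(R_m − R̄_m)² = 220.0000  ⇒  Var(R_m) = 220.0000 / 6 = 36.6667
β = Cov / Var(R_m) = 57.6850 / 36.6667 = 1.5732

1.573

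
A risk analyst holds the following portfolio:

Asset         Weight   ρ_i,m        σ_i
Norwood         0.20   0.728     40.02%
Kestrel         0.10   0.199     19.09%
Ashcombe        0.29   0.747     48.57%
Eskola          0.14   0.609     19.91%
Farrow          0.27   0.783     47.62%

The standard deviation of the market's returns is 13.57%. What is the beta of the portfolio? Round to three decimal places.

β_Norwood = 0.728 × 40.02% / 13.57% = 2.1470
β_Kestrel = 0.199 × 19.09% / 13.57% = 0.2799
β_Ashcombe = 0.747 × 48.57% / 13.57% = 2.6737
β_Eskola = 0.609 × 19.91% / 13.57% = 0.8935
β_Farrow = 0.783 × 47.62% / 13.57% = 2.7477
β_P = Σ w_i β_i = 0.20×2.1470 + 0.10×0.2799 + 0.29×2.6737 + 0.14×0.8935 + 0.27×2.7477 = 2.0997

2.100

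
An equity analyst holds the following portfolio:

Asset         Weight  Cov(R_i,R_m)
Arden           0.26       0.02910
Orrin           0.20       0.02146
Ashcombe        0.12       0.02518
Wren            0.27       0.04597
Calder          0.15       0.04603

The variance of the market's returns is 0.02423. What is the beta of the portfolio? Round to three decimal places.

1.411

β_Arden = 0.02910 / 0.02423 = 1.2010
β_Orrin = 0.02146 / 0.02423 = 0.8857
β_Ashcombe = 0.02518 / 0.02423 = 1.0392
β_Wren = 0.04597 / 0.02423 = 1.8972
β_Calder = 0.04603 / 0.02423 = 1.8997
β_P = Σ w_i β_i = 0.26×1.2010 + 0.20×0.8857 + 0.12×1.0392 + 0.27×1.8972 + 0.15×1.8997 = 1.4113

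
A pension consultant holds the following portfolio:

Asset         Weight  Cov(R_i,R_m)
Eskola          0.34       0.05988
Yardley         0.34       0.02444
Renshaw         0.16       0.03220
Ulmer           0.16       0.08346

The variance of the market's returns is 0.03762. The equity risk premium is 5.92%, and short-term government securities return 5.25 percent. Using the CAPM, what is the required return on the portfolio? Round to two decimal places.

12.67%

β_Eskola = 0.05988 / 0.03762 = 1.5917
β_Yardley = 0.02444 / 0.03762 = 0.6497
β_Renshaw = 0.03220 / 0.03762 = 0.8559
β_Ulmer = 0.08346 / 0.03762 = 2.2185
β_P = Σ w_i β_i = 0.34×1.5917 + 0.34×0.6497 + 0.16×0.8559 + 0.16×2.2185 = 1.2540
E(R_P) = R_f + β_P × MRP = 5.25% + 1.2540 × 5.92% = 12.67%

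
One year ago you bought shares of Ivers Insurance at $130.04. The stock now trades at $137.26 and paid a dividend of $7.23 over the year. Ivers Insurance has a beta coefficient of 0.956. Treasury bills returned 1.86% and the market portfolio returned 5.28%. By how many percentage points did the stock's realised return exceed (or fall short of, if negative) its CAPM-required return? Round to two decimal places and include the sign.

+5.98%

Realised HPR = (P1 + D1 − P0) / P0 = (137.26 + 7.23 − 130.04) / 130.04 = 14.45 / 130.04 = 11.1120%
MRP = 5.28% − 1.86% = 3.42%
CAPM required = R_f + β·MRP = 1.86% + 0.956 × 3.42% = 5.12952%
α = realised − required = 11.1120% − 5.12952% = +5.98%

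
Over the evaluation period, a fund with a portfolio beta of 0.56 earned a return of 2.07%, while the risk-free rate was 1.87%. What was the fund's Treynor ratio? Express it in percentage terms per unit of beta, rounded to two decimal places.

Treynor = (R_P − R_f) / β_P = (2.07% − 1.87%) / 0.5600 = 0.20% / 0.5600 = 0.36%

0.36%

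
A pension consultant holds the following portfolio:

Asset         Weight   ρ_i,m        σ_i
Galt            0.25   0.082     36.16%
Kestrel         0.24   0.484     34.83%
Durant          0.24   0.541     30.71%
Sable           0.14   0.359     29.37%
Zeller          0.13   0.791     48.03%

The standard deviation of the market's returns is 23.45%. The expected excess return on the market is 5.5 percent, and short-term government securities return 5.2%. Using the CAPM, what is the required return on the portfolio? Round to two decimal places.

β_Galt = 0.082 × 36.16% / 23.45% = 0.1264
β_Kestrel = 0.484 × 34.83% / 23.45% = 0.7189
β_Durant = 0.541 × 30.71% / 23.45% = 0.7085
β_Sable = 0.359 × 29.37% / 23.45% = 0.4496
β_Zeller = 0.791 × 48.03% / 23.45% = 1.6201
β_P = Σ w_i β_i = 0.25×0.1264 + 0.24×0.7189 + 0.24×0.7085 + 0.14×0.4496 + 0.13×1.6201 = 0.6477
E(R_P) = R_f + β_P × MRP = 5.2% + 0.6477 × 5.5% = 8.76%

8.76%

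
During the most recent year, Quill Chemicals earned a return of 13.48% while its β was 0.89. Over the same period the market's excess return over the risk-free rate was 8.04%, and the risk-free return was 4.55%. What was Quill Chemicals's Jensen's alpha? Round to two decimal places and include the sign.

CAPM benchmark = R_f + β(R_m − R_f) = 4.55% + 0.89 × 8.04% = 11.7056%
α = actual − benchmark = 13.48% − 11.7056% = +1.77%

+1.77%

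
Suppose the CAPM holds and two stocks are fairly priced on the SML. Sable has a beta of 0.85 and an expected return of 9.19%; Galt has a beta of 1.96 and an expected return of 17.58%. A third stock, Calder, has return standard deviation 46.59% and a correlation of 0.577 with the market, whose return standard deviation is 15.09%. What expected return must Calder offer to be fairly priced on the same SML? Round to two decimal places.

MRP = (17.58% − 9.19%) / (1.96 − 0.85) = 7.5586%
R_f = 9.19% − 0.85 × 7.5586% = 2.7652%
β_Calder = ρ·σ_i/σ_m = 0.577 × 46.59 / 15.09 = 1.7815
E(R_Calder) = R_f + β × MRP = 2.7652% + 1.7815 × 7.5586% = 16.23%

16.23%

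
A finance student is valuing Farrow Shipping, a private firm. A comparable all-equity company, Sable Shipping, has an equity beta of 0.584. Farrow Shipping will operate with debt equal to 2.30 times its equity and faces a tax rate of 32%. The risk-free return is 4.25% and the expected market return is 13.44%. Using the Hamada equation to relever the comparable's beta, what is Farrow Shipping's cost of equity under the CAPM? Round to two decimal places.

18.01%

β_L = β_U × [1 + (1 − t)(D/E)] = 0.584 × [1 + (1 − 0.32) × 2.30]
    = 0.584 × [1 + 0.68 × 2.30] = 0.584 × 2.5640 = 1.4974
MRP = 13.44% − 4.25% = 9.19%
E(R) = R_f + β_L × MRP = 4.25% + 1.4974 × 9.19% = 18.01%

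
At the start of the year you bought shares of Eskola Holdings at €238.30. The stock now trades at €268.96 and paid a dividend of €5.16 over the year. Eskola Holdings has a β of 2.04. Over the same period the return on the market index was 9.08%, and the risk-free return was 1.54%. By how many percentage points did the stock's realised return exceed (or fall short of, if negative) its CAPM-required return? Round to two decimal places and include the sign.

Realised HPR = (P1 + D1 − P0) / P0 = (268.96 + 5.16 − 238.30) / 238.30 = 35.82 / 238.30 = 15.0315%
MRP = 9.08% − 1.54% = 7.54%
CAPM required = R_f + β·MRP = 1.54% + 2.04 × 7.54% = 16.9216%
α = realised − required = 15.0315% − 16.9216% = -1.89%

-1.89%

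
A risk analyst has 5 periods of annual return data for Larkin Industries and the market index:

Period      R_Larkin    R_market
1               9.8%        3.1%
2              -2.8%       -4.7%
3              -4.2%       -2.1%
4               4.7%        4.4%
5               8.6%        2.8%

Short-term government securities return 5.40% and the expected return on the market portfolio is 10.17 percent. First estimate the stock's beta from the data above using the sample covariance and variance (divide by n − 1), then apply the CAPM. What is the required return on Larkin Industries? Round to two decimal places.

Mean R_i = (9.8 − 2.8 − 4.2 + 4.7 + 8.6) / 5 = 3.2200%
Mean R_m = (3.1 − 4.7 − 2.1 + 4.4 + 2.8) / 5 = 0.7000%
Σ(R_i − R̄_i)(R_m − R̄_m) = 85.8500  ⇒  Cov = 85.8500 / 4 = 21.4625
Σ(R_m − R̄_m)² = 60.8600  ⇒  Var(R_m) = 60.8600 / 4 = 15.2150
β = Cov / Var(R_m) = 21.4625 / 15.2150 = 1.4106
MRP = 10.17% − 5.40% = 4.77%
E(R) = R_f + β × MRP = 5.40% + 1.4106 × 4.77% = 12.13%

12.13%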